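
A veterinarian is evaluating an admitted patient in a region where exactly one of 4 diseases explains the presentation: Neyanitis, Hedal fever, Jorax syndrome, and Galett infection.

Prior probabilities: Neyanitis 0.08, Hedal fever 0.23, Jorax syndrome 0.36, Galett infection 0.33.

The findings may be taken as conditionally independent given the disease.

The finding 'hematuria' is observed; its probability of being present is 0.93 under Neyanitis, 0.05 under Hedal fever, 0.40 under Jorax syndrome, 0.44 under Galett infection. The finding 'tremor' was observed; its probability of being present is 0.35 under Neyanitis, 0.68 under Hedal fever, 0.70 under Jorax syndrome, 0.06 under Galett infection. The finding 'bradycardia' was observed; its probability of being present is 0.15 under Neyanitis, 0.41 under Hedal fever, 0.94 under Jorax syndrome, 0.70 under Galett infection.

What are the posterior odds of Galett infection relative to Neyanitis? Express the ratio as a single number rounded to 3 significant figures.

The normalizing constant cancels in an odds ratio, so compute prior × likelihood for the two hypotheses only:
  Galett infection: 0.33 × 0.44 × 0.06 × 0.70 = 0.0060984
  Neyanitis: 0.08 × 0.93 × 0.35 × 0.15 = 0.003906
Posterior odds = 0.0060984 / 0.003906 ≈ 1.56.

1.56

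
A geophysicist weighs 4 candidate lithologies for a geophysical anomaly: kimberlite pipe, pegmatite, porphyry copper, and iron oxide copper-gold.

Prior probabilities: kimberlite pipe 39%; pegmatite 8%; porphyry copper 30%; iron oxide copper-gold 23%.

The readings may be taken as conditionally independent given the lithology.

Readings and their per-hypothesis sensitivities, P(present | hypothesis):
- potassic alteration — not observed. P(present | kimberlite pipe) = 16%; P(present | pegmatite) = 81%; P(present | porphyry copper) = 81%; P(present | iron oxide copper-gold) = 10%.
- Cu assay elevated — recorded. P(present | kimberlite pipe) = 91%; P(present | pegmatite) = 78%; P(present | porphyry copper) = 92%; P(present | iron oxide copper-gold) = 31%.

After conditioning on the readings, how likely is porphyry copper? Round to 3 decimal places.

By Bayes' rule with conditional independence, the unnormalized weight for each hypothesis is prior × ∏ likelihoods (using 1 − P(present | H) for each absent reading):
  kimberlite pipe: 0.39 × (1 − 0.16) × 0.91 = 0.29812
  pegmatite: 0.08 × (1 − 0.81) × 0.78 = 0.011856
  porphyry copper: 0.30 × (1 − 0.81) × 0.92 = 0.05244
  iron oxide copper-gold: 0.23 × (1 − 0.10) × 0.31 = 0.06417
Marginal likelihood of the evidence = 0.42658.
P(porphyry copper | evidence) = 0.05244 / 0.42658 ≈ 0.123.

0.123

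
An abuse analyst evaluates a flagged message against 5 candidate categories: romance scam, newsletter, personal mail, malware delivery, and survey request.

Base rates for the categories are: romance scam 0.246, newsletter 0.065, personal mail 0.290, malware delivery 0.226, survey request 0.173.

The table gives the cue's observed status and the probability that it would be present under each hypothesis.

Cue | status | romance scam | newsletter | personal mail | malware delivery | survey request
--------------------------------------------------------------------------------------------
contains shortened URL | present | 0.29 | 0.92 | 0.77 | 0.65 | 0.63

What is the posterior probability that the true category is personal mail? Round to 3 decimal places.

0.366

For each hypothesis, the unnormalized posterior weight is prior × likelihood:
  romance scam: 0.246 × 0.29 = 0.07134
  newsletter: 0.065 × 0.92 = 0.0598
  personal mail: 0.290 × 0.77 = 0.2233
  malware delivery: 0.226 × 0.65 = 0.1469
  survey request: 0.173 × 0.63 = 0.10899
The unnormalized weights sum to 0.61033.
P(personal mail | evidence) = 0.2233 / 0.61033 ≈ 0.366.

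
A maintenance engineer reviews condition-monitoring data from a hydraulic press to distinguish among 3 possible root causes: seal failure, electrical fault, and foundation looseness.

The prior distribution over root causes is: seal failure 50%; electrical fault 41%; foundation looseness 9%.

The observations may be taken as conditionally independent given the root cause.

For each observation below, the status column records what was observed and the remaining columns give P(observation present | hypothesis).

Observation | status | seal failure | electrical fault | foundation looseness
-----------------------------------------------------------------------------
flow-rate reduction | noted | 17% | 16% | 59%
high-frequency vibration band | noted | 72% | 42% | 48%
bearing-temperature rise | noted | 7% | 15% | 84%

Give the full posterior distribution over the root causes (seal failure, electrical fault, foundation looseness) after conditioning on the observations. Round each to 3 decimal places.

0.144, 0.139, 0.718

For each hypothesis, the unnormalized posterior weight is prior × product of the observation likelihoods:
  seal failure: 0.50 × 0.17 × 0.72 × 0.07 = 0.004284
  electrical fault: 0.41 × 0.16 × 0.42 × 0.15 = 0.0041328
  foundation looseness: 0.09 × 0.59 × 0.48 × 0.84 = 0.02141
Marginal likelihood of the evidence = 0.029827.
P(seal failure | evidence) = 0.004284 / 0.029827 ≈ 0.144
P(electrical fault | evidence) = 0.0041328 / 0.029827 ≈ 0.139
P(foundation looseness | evidence) = 0.02141 / 0.029827 ≈ 0.718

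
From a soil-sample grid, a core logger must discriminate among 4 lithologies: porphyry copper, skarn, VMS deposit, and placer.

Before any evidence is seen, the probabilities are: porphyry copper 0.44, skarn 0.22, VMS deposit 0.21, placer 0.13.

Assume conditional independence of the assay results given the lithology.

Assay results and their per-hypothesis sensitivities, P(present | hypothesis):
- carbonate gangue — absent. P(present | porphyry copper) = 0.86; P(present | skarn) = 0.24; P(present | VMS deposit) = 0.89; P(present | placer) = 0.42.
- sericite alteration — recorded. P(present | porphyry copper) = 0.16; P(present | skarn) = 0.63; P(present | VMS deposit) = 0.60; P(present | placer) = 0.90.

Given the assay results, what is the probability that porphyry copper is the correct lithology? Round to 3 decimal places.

Multiply each prior by the joint likelihood of the assay result pattern (using 1 − P(present | H) for each absent assay result):
  porphyry copper: 0.44 × (1 − 0.86) × 0.16 = 0.009856
  skarn: 0.22 × (1 − 0.24) × 0.63 = 0.10534
  VMS deposit: 0.21 × (1 − 0.89) × 0.60 = 0.01386
  placer: 0.13 × (1 − 0.42) × 0.90 = 0.06786
Marginal likelihood of the evidence = 0.19691.
P(porphyry copper | evidence) = 0.009856 / 0.19691 ≈ 0.050.

0.050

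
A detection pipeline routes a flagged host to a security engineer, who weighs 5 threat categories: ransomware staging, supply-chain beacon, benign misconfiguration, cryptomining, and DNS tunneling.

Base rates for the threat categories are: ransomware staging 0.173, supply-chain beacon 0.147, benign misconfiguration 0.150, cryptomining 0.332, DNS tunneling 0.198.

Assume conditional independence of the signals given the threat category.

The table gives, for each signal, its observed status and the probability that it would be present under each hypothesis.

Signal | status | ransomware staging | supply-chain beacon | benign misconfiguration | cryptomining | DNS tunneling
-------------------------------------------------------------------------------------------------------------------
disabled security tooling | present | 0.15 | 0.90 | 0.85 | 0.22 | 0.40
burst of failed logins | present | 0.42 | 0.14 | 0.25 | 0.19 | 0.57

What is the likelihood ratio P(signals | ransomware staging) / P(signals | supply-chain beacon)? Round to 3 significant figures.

0.500

Take the product of per-signal likelihoods under each hypothesis, then divide.
  ransomware staging: 0.15 × 0.42 = 0.063
  supply-chain beacon: 0.90 × 0.14 = 0.126
Bayes factor = 0.063 / 0.126 ≈ 0.500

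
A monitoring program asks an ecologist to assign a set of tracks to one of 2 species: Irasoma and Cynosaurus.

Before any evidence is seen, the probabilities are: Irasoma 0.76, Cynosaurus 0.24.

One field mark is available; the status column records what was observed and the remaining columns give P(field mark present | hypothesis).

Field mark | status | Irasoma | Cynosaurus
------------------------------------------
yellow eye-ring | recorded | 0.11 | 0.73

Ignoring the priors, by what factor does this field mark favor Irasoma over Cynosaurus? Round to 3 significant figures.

0.151

Likelihood of this field mark under each hypothesis:
  Irasoma: 0.11
  Cynosaurus: 0.73
Bayes factor = 0.11 / 0.73 ≈ 0.151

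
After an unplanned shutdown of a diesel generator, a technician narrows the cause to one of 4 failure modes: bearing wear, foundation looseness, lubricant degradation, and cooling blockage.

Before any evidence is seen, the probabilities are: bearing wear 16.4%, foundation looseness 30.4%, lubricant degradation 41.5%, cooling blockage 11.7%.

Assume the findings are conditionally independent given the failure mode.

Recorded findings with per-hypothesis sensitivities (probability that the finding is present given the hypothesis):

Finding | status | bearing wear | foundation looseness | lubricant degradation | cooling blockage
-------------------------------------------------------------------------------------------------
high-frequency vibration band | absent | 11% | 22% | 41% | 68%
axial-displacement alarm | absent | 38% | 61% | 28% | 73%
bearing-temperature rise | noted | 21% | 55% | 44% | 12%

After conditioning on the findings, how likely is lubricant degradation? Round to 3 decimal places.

0.522

Multiply each prior by the joint likelihood of the evidence pattern (using 1 − P(present | H) for each absent finding):
  bearing wear: 0.164 × (1 − 0.11) × (1 − 0.38) × 0.21 = 0.019004
  foundation looseness: 0.304 × (1 − 0.22) × (1 − 0.61) × 0.55 = 0.050862
  lubricant degradation: 0.415 × (1 − 0.41) × (1 − 0.28) × 0.44 = 0.077568
  cooling blockage: 0.117 × (1 − 0.68) × (1 − 0.73) × 0.12 = 0.0012131
The unnormalized weights sum to 0.14865.
P(lubricant degradation | evidence) = 0.077568 / 0.14865 ≈ 0.522.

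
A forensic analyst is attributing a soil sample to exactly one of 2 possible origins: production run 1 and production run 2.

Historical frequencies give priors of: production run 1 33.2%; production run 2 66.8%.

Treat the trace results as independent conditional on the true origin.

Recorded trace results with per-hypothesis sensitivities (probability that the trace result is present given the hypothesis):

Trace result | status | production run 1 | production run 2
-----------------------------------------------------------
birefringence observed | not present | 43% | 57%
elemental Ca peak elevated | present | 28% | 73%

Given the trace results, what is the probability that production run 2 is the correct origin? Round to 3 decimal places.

For each hypothesis, the unnormalized posterior weight is prior × product of the trace result likelihoods (using 1 − P(present | H) for each absent trace result):
  production run 1: 0.332 × (1 − 0.43) × 0.28 = 0.052987
  production run 2: 0.668 × (1 − 0.57) × 0.73 = 0.20969
Normalizing constant Z = 0.052987 + 0.20969 = 0.26267.
P(production run 2 | evidence) = 0.20969 / 0.26267 ≈ 0.798.

0.798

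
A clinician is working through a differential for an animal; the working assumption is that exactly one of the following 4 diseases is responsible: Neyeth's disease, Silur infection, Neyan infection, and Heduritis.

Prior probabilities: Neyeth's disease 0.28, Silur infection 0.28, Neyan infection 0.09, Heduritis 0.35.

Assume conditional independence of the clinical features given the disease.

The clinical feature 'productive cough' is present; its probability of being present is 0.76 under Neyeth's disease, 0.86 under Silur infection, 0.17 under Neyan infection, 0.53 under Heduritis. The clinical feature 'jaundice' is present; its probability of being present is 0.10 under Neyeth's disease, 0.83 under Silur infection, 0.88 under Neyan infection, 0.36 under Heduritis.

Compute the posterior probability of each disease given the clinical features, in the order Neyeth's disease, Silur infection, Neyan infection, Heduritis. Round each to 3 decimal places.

0.071, 0.663, 0.045, 0.222

For each hypothesis, the unnormalized posterior weight is prior × product of the clinical feature likelihoods:
  Neyeth's disease: 0.28 × 0.76 × 0.10 = 0.02128
  Silur infection: 0.28 × 0.86 × 0.83 = 0.19986
  Neyan infection: 0.09 × 0.17 × 0.88 = 0.013464
  Heduritis: 0.35 × 0.53 × 0.36 = 0.06678
The unnormalized weights sum to 0.30139.
P(Neyeth's disease | evidence) = 0.02128 / 0.30139 ≈ 0.071
P(Silur infection | evidence) = 0.19986 / 0.30139 ≈ 0.663
P(Neyan infection | evidence) = 0.013464 / 0.30139 ≈ 0.045
P(Heduritis | evidence) = 0.06678 / 0.30139 ≈ 0.222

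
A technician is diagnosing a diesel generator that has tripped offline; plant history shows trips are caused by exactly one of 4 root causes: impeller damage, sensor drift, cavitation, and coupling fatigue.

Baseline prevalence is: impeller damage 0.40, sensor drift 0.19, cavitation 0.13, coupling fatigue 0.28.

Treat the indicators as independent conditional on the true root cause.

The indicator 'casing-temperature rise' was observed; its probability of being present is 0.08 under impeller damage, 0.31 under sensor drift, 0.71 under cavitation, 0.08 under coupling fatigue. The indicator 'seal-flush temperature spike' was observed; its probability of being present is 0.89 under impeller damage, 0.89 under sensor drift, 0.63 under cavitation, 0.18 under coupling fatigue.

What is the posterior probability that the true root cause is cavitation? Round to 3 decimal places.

0.406

For each hypothesis, the unnormalized posterior weight is prior × product of the indicator likelihoods:
  impeller damage: 0.40 × 0.08 × 0.89 = 0.02848
  sensor drift: 0.19 × 0.31 × 0.89 = 0.052421
  cavitation: 0.13 × 0.71 × 0.63 = 0.058149
  coupling fatigue: 0.28 × 0.08 × 0.18 = 0.004032
Marginal likelihood of the evidence = 0.14308.
P(cavitation | evidence) = 0.058149 / 0.14308 ≈ 0.406.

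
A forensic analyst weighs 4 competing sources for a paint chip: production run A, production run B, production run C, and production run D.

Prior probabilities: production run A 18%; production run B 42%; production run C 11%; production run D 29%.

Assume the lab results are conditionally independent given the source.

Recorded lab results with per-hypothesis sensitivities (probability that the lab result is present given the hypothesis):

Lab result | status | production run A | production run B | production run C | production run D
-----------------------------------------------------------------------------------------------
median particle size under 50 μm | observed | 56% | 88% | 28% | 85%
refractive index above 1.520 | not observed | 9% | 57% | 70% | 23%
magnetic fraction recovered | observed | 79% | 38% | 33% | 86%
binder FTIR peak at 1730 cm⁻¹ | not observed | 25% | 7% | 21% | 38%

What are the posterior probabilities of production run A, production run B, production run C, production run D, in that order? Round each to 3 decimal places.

Multiply each prior by the joint likelihood of the lab result pattern (using 1 − P(present | H) for each absent lab result):
  production run A: 0.18 × 0.56 × (1 − 0.09) × 0.79 × (1 − 0.25) = 0.054349
  production run B: 0.42 × 0.88 × (1 − 0.57) × 0.38 × (1 − 0.07) = 0.056165
  production run C: 0.11 × 0.28 × (1 − 0.70) × 0.33 × (1 − 0.21) = 0.0024089
  production run D: 0.29 × 0.85 × (1 − 0.23) × 0.86 × (1 − 0.38) = 0.1012
The unnormalized weights sum to 0.21413.
P(production run A | evidence) = 0.054349 / 0.21413 ≈ 0.254
P(production run B | evidence) = 0.056165 / 0.21413 ≈ 0.262
P(production run C | evidence) = 0.0024089 / 0.21413 ≈ 0.011
P(production run D | evidence) = 0.1012 / 0.21413 ≈ 0.473

0.254, 0.262, 0.011, 0.473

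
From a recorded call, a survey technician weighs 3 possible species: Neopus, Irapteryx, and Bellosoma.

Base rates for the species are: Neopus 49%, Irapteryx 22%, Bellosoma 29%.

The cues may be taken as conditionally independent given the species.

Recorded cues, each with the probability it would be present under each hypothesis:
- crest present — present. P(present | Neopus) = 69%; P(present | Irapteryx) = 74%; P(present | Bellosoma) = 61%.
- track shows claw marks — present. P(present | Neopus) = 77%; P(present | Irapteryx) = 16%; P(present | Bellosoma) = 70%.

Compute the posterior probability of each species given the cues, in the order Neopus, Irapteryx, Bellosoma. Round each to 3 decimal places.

0.635, 0.063, 0.302

By Bayes' rule with conditional independence, the unnormalized weight for each hypothesis is prior × ∏ likelihoods:
  Neopus: 0.49 × 0.69 × 0.77 = 0.26034
  Irapteryx: 0.22 × 0.74 × 0.16 = 0.026048
  Bellosoma: 0.29 × 0.61 × 0.70 = 0.12383
Normalizing constant Z = 0.26034 + 0.026048 + 0.12383 = 0.41021.
P(Neopus | evidence) = 0.26034 / 0.41021 ≈ 0.635
P(Irapteryx | evidence) = 0.026048 / 0.41021 ≈ 0.063
P(Bellosoma | evidence) = 0.12383 / 0.41021 ≈ 0.302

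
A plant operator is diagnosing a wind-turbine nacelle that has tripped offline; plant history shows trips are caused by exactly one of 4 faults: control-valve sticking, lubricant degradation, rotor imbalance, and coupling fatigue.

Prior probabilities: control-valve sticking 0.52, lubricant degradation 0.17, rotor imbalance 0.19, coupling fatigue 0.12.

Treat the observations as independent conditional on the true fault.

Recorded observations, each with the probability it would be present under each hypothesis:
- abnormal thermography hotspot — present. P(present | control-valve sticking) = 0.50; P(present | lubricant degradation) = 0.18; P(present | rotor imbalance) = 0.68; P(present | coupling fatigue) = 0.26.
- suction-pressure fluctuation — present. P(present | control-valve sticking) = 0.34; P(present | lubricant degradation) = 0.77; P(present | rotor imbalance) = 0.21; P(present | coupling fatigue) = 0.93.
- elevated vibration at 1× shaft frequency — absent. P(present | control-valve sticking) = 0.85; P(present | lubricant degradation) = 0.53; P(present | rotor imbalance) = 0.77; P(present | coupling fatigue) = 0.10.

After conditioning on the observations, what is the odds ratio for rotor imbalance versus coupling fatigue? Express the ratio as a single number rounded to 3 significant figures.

Unnormalized posterior weight (prior times the observation likelihoods) for each of the two hypotheses (using 1 − P(present | H) for each absent observation):
  rotor imbalance: 0.19 × 0.68 × 0.21 × (1 − 0.77) = 0.0062404
  coupling fatigue: 0.12 × 0.26 × 0.93 × (1 − 0.10) = 0.026114
Posterior odds = 0.0062404 / 0.026114 ≈ 0.239.

0.239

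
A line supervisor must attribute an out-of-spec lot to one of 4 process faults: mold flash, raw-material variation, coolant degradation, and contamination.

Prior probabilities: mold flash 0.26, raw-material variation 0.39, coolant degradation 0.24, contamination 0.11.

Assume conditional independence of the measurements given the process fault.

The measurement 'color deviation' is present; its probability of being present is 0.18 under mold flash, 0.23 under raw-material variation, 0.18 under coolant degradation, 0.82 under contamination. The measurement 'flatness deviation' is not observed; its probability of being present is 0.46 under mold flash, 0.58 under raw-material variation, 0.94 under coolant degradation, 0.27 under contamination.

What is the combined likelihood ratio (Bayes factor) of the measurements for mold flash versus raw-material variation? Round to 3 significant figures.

Take the product of per-measurement likelihoods under each hypothesis (using 1 − P(present | H) for each absent measurement), then divide.
  mold flash: 0.18 × (1 − 0.46) = 0.0972
  raw-material variation: 0.23 × (1 − 0.58) = 0.0966
Bayes factor = 0.0972 / 0.0966 ≈ 1.01

1.01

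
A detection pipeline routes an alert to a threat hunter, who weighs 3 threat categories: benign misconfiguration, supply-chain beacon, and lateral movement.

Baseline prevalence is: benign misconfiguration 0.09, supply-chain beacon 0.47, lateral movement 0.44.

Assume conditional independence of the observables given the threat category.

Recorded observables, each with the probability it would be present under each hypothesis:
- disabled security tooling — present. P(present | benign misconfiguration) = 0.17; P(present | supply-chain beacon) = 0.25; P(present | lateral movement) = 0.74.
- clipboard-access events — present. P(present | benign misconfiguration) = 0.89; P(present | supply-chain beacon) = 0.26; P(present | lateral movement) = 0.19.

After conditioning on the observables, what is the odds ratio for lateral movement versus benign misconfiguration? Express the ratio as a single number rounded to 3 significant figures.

The normalizing constant cancels in an odds ratio, so compute prior × likelihood for the two hypotheses only:
  lateral movement: 0.44 × 0.74 × 0.19 = 0.061864
  benign misconfiguration: 0.09 × 0.17 × 0.89 = 0.013617
Posterior odds = 0.061864 / 0.013617 ≈ 4.54.

4.54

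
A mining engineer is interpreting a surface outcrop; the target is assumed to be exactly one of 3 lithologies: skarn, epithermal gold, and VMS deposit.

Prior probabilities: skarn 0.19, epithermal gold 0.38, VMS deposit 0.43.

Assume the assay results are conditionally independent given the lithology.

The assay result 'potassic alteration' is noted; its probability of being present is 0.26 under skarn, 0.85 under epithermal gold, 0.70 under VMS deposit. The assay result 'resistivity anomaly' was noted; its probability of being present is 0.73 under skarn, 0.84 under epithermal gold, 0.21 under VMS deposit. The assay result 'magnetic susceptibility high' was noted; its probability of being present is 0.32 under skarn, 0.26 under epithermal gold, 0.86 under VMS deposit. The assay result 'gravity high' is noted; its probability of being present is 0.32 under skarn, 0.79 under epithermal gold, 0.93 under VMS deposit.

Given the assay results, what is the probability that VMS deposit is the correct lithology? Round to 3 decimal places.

0.460

For each hypothesis, the unnormalized posterior weight is prior × product of the assay result likelihoods:
  skarn: 0.19 × 0.26 × 0.73 × 0.32 × 0.32 = 0.0036927
  epithermal gold: 0.38 × 0.85 × 0.84 × 0.26 × 0.79 = 0.055729
  VMS deposit: 0.43 × 0.70 × 0.21 × 0.86 × 0.93 = 0.050555
The unnormalized weights sum to 0.10998.
P(VMS deposit | evidence) = 0.050555 / 0.10998 ≈ 0.460.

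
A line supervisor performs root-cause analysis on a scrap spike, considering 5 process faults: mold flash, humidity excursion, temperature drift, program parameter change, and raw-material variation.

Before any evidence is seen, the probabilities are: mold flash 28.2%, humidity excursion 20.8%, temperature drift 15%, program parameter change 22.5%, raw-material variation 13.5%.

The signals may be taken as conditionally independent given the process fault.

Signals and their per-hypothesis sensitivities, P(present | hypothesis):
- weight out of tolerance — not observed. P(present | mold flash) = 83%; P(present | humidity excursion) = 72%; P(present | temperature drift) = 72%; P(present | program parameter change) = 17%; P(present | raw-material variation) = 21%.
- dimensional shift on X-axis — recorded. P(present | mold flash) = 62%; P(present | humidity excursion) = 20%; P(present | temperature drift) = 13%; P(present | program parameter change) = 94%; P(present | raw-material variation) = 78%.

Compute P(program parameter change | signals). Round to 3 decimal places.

Multiply each prior by the joint likelihood of the signal pattern (using 1 − P(present | H) for each absent signal):
  mold flash: 0.282 × (1 − 0.83) × 0.62 = 0.029723
  humidity excursion: 0.208 × (1 − 0.72) × 0.20 = 0.011648
  temperature drift: 0.150 × (1 − 0.72) × 0.13 = 0.00546
  program parameter change: 0.225 × (1 − 0.17) × 0.94 = 0.17554
  raw-material variation: 0.135 × (1 − 0.21) × 0.78 = 0.083187
The unnormalized weights sum to 0.30556.
P(program parameter change | evidence) = 0.17554 / 0.30556 ≈ 0.574.

0.574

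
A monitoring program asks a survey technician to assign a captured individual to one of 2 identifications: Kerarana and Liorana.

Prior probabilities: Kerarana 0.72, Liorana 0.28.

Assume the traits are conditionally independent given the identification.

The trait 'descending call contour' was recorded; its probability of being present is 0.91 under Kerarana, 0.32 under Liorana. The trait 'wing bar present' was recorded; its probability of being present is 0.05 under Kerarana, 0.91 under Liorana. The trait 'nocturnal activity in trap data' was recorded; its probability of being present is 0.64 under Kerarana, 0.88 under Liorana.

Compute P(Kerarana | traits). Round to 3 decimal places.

By Bayes' rule with conditional independence, the unnormalized weight for each hypothesis is prior × ∏ likelihoods:
  Kerarana: 0.72 × 0.91 × 0.05 × 0.64 = 0.020966
  Liorana: 0.28 × 0.32 × 0.91 × 0.88 = 0.071752
Marginal likelihood of the evidence = 0.092718.
P(Kerarana | evidence) = 0.020966 / 0.092718 ≈ 0.226.

0.226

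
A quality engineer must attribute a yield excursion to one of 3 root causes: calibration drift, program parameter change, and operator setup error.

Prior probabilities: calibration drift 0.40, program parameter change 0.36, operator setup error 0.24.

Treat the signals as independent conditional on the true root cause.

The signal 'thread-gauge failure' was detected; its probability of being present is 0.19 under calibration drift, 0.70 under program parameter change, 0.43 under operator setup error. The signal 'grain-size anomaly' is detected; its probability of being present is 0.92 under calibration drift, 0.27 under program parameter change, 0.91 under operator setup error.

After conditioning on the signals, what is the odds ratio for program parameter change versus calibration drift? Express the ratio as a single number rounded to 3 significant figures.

Unnormalized posterior weight (prior times the signal likelihoods) for each of the two hypotheses:
  program parameter change: 0.36 × 0.70 × 0.27 = 0.06804
  calibration drift: 0.40 × 0.19 × 0.92 = 0.06992
Odds(program parameter change : calibration drift) = 0.06804 / 0.06992 ≈ 0.973.

0.973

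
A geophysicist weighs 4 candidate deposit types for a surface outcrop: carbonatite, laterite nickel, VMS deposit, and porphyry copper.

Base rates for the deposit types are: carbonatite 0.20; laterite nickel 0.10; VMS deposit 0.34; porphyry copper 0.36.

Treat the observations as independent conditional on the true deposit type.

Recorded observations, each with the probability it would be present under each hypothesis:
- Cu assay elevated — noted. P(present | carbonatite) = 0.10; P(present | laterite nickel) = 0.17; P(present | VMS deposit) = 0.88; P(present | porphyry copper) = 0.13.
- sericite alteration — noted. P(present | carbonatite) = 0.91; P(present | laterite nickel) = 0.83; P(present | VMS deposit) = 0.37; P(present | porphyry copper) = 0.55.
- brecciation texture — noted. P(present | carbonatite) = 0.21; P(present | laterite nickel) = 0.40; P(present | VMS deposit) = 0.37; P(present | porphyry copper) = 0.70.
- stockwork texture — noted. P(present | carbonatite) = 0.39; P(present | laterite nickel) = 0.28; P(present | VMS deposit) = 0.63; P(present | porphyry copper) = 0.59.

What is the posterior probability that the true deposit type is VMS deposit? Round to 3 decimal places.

0.653

For each hypothesis, the unnormalized posterior weight is prior × product of the observation likelihoods:
  carbonatite: 0.20 × 0.10 × 0.91 × 0.21 × 0.39 = 0.0014906
  laterite nickel: 0.10 × 0.17 × 0.83 × 0.40 × 0.28 = 0.0015803
  VMS deposit: 0.34 × 0.88 × 0.37 × 0.37 × 0.63 = 0.025805
  porphyry copper: 0.36 × 0.13 × 0.55 × 0.70 × 0.59 = 0.010631
Marginal likelihood of the evidence = 0.039507.
P(VMS deposit | evidence) = 0.025805 / 0.039507 ≈ 0.653.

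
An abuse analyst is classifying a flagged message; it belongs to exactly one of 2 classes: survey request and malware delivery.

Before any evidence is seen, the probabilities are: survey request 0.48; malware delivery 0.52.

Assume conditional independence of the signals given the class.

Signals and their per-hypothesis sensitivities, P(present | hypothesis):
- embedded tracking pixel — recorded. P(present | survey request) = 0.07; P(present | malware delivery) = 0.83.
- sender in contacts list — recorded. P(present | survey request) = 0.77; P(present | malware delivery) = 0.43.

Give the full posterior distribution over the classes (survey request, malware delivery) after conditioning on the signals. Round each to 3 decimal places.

0.122, 0.878

By Bayes' rule with conditional independence, the unnormalized weight for each hypothesis is prior × ∏ likelihoods:
  survey request: 0.48 × 0.07 × 0.77 = 0.025872
  malware delivery: 0.52 × 0.83 × 0.43 = 0.18559
The unnormalized weights sum to 0.21146.
P(survey request | evidence) = 0.025872 / 0.21146 ≈ 0.122
P(malware delivery | evidence) = 0.18559 / 0.21146 ≈ 0.878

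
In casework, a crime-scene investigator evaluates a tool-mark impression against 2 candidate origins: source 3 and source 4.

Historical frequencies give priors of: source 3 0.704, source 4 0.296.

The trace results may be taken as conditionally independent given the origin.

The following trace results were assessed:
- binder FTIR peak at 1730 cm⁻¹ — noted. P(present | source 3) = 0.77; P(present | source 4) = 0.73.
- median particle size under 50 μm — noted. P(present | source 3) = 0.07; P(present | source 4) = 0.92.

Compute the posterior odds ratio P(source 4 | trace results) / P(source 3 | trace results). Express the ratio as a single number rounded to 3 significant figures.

The normalizing constant cancels in an odds ratio, so compute prior × likelihood for the two hypotheses only:
  source 4: 0.296 × 0.73 × 0.92 = 0.19879
  source 3: 0.704 × 0.77 × 0.07 = 0.037946
Odds(source 4 : source 3) = 0.19879 / 0.037946 ≈ 5.24.

5.24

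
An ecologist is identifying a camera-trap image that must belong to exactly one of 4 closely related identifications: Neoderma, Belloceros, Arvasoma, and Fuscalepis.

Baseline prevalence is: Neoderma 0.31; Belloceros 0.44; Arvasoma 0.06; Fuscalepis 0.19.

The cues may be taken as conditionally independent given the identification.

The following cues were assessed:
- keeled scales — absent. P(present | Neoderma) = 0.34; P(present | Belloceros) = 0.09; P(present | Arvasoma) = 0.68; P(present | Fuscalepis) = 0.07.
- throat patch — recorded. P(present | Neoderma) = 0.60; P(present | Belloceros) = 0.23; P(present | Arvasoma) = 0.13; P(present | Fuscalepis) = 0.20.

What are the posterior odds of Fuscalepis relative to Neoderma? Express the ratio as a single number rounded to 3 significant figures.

The normalizing constant cancels in an odds ratio, so compute prior × likelihood for the two hypotheses only (using 1 − P(present | H) for each absent cue):
  Fuscalepis: 0.19 × (1 − 0.07) × 0.20 = 0.03534
  Neoderma: 0.31 × (1 − 0.34) × 0.60 = 0.12276
Posterior odds = 0.03534 / 0.12276 ≈ 0.288.

0.288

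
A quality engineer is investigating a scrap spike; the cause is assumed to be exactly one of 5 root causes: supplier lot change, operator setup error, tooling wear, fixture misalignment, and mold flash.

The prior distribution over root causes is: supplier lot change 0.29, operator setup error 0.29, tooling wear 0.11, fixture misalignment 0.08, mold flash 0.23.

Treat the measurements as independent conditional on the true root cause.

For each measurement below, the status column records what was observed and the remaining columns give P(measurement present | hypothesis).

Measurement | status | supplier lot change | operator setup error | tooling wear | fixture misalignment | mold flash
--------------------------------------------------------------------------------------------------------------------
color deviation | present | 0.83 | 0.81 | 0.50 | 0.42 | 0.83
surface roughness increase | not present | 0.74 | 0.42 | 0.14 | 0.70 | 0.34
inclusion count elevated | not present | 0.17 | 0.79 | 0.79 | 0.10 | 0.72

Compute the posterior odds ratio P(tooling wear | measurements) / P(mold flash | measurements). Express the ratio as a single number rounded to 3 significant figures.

Unnormalized posterior weight (prior times the measurement likelihoods) for each of the two hypotheses (using 1 − P(present | H) for each absent measurement):
  tooling wear: 0.11 × 0.50 × (1 − 0.14) × (1 − 0.79) = 0.009933
  mold flash: 0.23 × 0.83 × (1 − 0.34) × (1 − 0.72) = 0.035278
Posterior odds = 0.009933 / 0.035278 ≈ 0.282.

0.282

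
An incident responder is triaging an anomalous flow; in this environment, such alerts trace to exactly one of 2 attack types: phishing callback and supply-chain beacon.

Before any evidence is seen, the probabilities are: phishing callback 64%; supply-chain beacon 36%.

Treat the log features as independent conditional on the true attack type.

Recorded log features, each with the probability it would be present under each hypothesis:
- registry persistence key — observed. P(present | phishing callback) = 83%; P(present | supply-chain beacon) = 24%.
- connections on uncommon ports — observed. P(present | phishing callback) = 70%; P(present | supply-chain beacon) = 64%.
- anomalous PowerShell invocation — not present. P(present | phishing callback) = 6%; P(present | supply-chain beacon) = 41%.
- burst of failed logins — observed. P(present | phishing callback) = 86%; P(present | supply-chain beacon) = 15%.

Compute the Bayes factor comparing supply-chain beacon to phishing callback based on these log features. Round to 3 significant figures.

0.0289

The Bayes factor is the ratio of the joint likelihoods of the log feature pattern under the two hypotheses (using 1 − P(present | H) for each absent log feature).
  supply-chain beacon: 0.24 × 0.64 × (1 − 0.41) × 0.15 = 0.013594
  phishing callback: 0.83 × 0.70 × (1 − 0.06) × 0.86 = 0.46968
Bayes factor = 0.013594 / 0.46968 ≈ 0.0289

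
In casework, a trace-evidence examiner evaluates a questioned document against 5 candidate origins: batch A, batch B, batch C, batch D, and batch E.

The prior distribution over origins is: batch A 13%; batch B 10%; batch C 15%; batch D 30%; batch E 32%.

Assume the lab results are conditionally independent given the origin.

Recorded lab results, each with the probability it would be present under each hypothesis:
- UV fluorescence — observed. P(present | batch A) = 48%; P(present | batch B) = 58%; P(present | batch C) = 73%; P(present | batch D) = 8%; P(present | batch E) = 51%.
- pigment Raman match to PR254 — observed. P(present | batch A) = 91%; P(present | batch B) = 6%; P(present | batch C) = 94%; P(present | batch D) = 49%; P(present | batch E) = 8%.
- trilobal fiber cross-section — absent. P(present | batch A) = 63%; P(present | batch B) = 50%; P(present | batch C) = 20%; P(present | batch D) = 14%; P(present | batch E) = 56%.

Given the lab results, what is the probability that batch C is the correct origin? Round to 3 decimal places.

Multiply each prior by the joint likelihood of the lab result pattern (using 1 − P(present | H) for each absent lab result):
  batch A: 0.13 × 0.48 × 0.91 × (1 − 0.63) = 0.02101
  batch B: 0.10 × 0.58 × 0.06 × (1 − 0.50) = 0.00174
  batch C: 0.15 × 0.73 × 0.94 × (1 − 0.20) = 0.082344
  batch D: 0.30 × 0.08 × 0.49 × (1 − 0.14) = 0.010114
  batch E: 0.32 × 0.51 × 0.08 × (1 − 0.56) = 0.0057446
The unnormalized weights sum to 0.12095.
P(batch C | evidence) = 0.082344 / 0.12095 ≈ 0.681.

0.681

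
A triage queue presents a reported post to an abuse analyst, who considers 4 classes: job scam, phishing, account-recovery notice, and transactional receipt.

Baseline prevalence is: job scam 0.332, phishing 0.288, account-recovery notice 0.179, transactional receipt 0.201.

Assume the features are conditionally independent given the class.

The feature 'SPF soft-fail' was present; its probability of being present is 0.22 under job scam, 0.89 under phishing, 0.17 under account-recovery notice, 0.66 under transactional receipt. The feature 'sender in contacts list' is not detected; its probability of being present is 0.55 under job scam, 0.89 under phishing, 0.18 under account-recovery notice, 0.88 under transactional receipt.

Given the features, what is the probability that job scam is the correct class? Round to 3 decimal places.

Multiply each prior by the joint likelihood of the feature pattern (using 1 − P(present | H) for each absent feature):
  job scam: 0.332 × 0.22 × (1 − 0.55) = 0.032868
  phishing: 0.288 × 0.89 × (1 − 0.89) = 0.028195
  account-recovery notice: 0.179 × 0.17 × (1 − 0.18) = 0.024953
  transactional receipt: 0.201 × 0.66 × (1 − 0.88) = 0.015919
Normalizing constant Z = 0.032868 + 0.028195 + 0.024953 + 0.015919 = 0.10193.
P(job scam | evidence) = 0.032868 / 0.10193 ≈ 0.322.

0.322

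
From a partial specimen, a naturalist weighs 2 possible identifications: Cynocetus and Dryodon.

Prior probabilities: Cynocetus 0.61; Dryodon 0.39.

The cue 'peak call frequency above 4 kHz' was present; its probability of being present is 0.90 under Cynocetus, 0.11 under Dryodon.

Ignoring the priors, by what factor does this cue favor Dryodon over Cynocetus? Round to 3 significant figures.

0.122

Likelihood of this cue under each hypothesis:
  Dryodon: 0.11
  Cynocetus: 0.9
Bayes factor = 0.11 / 0.9 ≈ 0.122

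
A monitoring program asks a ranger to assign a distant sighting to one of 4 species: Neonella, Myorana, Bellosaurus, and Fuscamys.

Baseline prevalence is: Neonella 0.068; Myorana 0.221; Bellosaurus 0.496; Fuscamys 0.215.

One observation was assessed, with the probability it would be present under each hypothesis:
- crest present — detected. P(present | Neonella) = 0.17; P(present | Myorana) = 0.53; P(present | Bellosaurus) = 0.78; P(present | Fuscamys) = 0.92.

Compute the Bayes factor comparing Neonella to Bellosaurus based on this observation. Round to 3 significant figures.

0.218

The Bayes factor is the ratio of the two likelihoods.
  Neonella: 0.17
  Bellosaurus: 0.78
Bayes factor = 0.17 / 0.78 ≈ 0.218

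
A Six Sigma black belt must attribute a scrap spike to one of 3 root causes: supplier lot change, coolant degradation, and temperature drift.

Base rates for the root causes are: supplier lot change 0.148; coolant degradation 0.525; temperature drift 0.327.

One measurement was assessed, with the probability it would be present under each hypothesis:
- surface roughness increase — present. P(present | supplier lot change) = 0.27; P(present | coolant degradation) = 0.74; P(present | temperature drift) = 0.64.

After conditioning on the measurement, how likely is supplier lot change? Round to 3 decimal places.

0.063

By Bayes' rule, the unnormalized weight for each hypothesis is prior × likelihood:
  supplier lot change: 0.148 × 0.27 = 0.03996
  coolant degradation: 0.525 × 0.74 = 0.3885
  temperature drift: 0.327 × 0.64 = 0.20928
Normalizing constant Z = 0.03996 + 0.3885 + 0.20928 = 0.63774.
P(supplier lot change | evidence) = 0.03996 / 0.63774 ≈ 0.063.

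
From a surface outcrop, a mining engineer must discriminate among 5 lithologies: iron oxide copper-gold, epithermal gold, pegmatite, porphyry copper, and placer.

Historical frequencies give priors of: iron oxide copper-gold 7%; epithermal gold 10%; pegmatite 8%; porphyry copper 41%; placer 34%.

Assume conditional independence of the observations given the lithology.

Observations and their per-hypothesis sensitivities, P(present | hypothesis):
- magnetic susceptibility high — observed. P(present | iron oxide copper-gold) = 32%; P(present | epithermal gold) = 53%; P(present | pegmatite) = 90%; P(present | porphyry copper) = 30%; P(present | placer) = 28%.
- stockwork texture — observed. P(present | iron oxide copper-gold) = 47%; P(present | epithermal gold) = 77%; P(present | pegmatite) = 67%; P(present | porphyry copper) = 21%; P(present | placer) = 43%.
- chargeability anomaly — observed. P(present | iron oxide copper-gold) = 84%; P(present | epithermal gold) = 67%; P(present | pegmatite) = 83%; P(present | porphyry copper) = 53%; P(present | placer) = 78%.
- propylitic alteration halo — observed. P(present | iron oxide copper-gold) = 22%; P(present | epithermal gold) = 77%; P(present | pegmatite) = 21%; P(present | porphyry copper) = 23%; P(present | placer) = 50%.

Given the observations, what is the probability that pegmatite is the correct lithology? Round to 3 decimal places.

By Bayes' rule with conditional independence, the unnormalized weight for each hypothesis is prior × ∏ likelihoods:
  iron oxide copper-gold: 0.07 × 0.32 × 0.47 × 0.84 × 0.22 = 0.0019456
  epithermal gold: 0.10 × 0.53 × 0.77 × 0.67 × 0.77 = 0.021054
  pegmatite: 0.08 × 0.90 × 0.67 × 0.83 × 0.21 = 0.0084082
  porphyry copper: 0.41 × 0.30 × 0.21 × 0.53 × 0.23 = 0.0031487
  placer: 0.34 × 0.28 × 0.43 × 0.78 × 0.50 = 0.015965
Marginal likelihood of the evidence = 0.050521.
P(pegmatite | evidence) = 0.0084082 / 0.050521 ≈ 0.166.

0.166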